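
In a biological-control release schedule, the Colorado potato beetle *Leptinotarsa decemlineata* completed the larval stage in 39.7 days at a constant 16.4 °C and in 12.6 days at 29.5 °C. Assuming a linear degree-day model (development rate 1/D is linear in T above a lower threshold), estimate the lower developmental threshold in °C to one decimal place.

10.3 °C

Under the model K = D·(T − T_b), so D₁·(T₁ − T_b) = D₂·(T₂ − T_b).
39.7·(16.4 − T_b) = 12.6·(29.5 − T_b)
T_b = (39.7·16.4 − 12.6·29.5) / (39.7 − 12.6) = 279.38 / 27.1 = 10.309 °C ≈ 10.3 °C.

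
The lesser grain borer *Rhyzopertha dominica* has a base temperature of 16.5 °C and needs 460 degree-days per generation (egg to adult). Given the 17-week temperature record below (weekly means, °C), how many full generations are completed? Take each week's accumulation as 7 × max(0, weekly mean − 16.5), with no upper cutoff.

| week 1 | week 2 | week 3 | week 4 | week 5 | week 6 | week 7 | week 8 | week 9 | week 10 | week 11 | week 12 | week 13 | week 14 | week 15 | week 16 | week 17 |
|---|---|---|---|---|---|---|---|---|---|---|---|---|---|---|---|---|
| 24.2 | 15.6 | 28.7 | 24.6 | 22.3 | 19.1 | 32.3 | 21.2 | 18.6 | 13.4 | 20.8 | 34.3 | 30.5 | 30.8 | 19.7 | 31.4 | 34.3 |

Weekly DD (7 × max(0, T̄ − 16.5)): 53.9, 0.0, 85.4, 56.7, 40.6, 18.2, 110.6, 32.9, 14.7, 0.0, 30.1, 124.6, 98.0, 100.1, 22.4, 104.3, 124.6.
Season total = 1017.1 DD.
Complete generations = ⌊1017.1 / 460⌋ = 2.

2 generations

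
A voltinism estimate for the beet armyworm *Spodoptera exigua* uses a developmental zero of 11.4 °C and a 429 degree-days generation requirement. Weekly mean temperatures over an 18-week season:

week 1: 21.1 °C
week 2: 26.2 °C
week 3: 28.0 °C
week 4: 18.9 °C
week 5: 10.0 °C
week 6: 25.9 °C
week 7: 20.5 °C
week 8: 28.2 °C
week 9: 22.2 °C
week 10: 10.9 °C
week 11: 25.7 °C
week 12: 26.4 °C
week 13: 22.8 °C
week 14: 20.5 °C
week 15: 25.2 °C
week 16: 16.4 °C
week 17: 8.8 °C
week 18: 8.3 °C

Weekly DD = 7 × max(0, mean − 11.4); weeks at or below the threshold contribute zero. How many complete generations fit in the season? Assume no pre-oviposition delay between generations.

2 generations

Weekly DD (7 × max(0, T̄ − 11.4)): 67.9, 103.6, 116.2, 52.5, 0.0, 101.5, 63.7, 117.6, 75.6, 0.0, 100.1, 105.0, 79.8, 63.7, 96.6, 35.0, 0.0, 0.0.
Season total = 1178.8 DD.
Complete generations = ⌊1178.8 / 429⌋ = 2.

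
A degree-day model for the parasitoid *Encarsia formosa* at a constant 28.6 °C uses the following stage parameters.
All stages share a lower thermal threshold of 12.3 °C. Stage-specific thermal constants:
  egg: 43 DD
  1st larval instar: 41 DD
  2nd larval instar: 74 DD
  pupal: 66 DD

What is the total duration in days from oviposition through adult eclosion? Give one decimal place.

13.7 days

Daily accumulation at 28.6 °C = 28.6 − 12.3 = 16.3 DD/day.
Total K = 43 + 41 + 74 + 66 = 224 DD.
Total duration = 224 / 16.3 = 13.742 ≈ 13.7 days.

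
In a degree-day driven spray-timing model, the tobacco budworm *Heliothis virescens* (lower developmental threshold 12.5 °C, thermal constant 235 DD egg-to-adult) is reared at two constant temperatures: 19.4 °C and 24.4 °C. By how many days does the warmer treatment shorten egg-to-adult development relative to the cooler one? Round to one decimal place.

14.3 days

At 19.4 °C: 235 / (19.4 − 12.5) = 235 / 6.9 = 34.058 d.
At 24.4 °C: 235 / (24.4 − 12.5) = 235 / 11.9 = 19.748 d.
Difference = |34.058 − 19.748| = 14.310 ≈ 14.3 days.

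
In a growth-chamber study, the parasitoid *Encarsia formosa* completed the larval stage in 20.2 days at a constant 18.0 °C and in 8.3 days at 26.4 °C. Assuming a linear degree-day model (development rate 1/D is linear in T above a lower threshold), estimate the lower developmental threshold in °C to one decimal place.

12.1 °C

Under the model K = D·(T − T_b), so D₁·(T₁ − T_b) = D₂·(T₂ − T_b).
20.2·(18.0 − T_b) = 8.3·(26.4 − T_b)
T_b = (20.2·18.0 − 8.3·26.4) / (20.2 − 8.3) = 144.48 / 11.9 = 12.141 °C ≈ 12.1 °C.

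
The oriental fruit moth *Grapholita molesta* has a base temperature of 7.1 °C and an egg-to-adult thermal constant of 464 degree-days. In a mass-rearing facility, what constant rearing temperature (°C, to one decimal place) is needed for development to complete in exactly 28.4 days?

23.4 °C

Required daily accumulation = 464 / 28.4 = 16.338 DD/day.
T = T_base + 16.338 = 7.1 + 16.338 = 23.438 ≈ 23.4 °C.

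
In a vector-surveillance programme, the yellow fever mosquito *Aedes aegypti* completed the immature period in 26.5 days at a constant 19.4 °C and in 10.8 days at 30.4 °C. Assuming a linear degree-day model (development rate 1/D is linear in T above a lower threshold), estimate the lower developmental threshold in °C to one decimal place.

11.8 °C

Equal thermal constants: D₁(T₁ − T_b) = D₂(T₂ − T_b).
26.5·(19.4 − T_b) = 10.8·(30.4 − T_b)
T_b = (26.5·19.4 − 10.8·30.4) / (26.5 − 10.8) = 185.78 / 15.7 = 11.833 °C ≈ 11.8 °C.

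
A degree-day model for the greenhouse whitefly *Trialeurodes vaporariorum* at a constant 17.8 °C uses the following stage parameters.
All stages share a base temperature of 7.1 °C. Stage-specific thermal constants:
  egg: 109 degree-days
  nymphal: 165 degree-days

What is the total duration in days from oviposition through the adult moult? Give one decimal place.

Daily accumulation at 17.8 °C = 17.8 − 7.1 = 10.7 DD/day.
Total K = 109 + 165 = 274 DD.
Total duration = 274 / 10.7 = 25.607 ≈ 25.6 days.

25.6 days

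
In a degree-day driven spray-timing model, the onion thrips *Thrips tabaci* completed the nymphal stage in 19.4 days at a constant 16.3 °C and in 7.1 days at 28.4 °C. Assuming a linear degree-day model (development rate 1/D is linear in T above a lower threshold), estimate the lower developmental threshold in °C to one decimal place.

9.3 °C

Under the model K = D·(T − T_b), so D₁·(T₁ − T_b) = D₂·(T₂ − T_b).
19.4·(16.3 − T_b) = 7.1·(28.4 − T_b)
T_b = (19.4·16.3 − 7.1·28.4) / (19.4 − 7.1) = 114.58 / 12.3 = 9.315 °C ≈ 9.3 °C.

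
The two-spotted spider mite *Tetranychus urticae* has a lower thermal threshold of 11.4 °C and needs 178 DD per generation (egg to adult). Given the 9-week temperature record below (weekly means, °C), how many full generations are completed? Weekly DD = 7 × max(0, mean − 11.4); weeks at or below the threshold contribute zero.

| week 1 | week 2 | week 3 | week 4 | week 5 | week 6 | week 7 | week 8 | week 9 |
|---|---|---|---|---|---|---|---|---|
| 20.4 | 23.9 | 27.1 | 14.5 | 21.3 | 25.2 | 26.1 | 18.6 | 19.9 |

Weekly DD (7 × max(0, T̄ − 11.4)): 63.0, 87.5, 109.9, 21.7, 69.3, 96.6, 102.9, 50.4, 59.5.
Season total = 660.8 DD.
Complete generations = ⌊660.8 / 178⌋ = 3.

3 generations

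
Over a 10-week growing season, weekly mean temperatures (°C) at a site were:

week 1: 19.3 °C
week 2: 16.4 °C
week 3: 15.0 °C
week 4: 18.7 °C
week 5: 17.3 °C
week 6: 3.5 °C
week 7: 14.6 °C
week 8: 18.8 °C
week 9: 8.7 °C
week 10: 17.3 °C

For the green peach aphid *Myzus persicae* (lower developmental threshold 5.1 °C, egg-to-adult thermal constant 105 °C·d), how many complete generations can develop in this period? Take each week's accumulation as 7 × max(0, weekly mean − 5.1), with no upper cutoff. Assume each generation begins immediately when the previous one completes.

6 generations

Weekly DD (7 × max(0, T̄ − 5.1)): 99.4, 79.1, 69.3, 95.2, 85.4, 0.0, 66.5, 95.9, 25.2, 85.4.
Season total = 701.4 DD.
Complete generations = ⌊701.4 / 105⌋ = 6.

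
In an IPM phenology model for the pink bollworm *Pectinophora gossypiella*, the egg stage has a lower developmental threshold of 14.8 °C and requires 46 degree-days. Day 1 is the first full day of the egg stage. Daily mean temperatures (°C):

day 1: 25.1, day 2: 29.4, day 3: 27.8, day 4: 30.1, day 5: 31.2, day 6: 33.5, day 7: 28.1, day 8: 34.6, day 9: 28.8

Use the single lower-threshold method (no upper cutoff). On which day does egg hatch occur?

day 4

Daily DD above 14.8 °C: 10.3, 14.6, 13.0, 15.3, 16.4, 18.7, 13.3, 19.8, 14.0.
Cumulative: 10.3, 24.9, 37.9, 53.2, 69.6, 88.3, 101.6, 121.4, 135.4.
The total first reaches 46 DD on day 4.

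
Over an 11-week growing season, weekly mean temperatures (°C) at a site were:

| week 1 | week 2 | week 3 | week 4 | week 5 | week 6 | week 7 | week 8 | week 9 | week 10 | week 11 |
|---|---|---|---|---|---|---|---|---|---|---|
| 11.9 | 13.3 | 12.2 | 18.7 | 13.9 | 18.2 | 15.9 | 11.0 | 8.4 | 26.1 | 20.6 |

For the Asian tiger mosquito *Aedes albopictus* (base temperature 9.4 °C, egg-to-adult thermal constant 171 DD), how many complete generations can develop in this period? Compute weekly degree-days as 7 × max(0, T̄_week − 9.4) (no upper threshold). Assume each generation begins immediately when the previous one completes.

2 generations

Weekly DD (7 × max(0, T̄ − 9.4)): 17.5, 27.3, 19.6, 65.1, 31.5, 61.6, 45.5, 11.2, 0.0, 116.9, 78.4.
Season total = 474.6 DD.
Complete generations = ⌊474.6 / 171⌋ = 2.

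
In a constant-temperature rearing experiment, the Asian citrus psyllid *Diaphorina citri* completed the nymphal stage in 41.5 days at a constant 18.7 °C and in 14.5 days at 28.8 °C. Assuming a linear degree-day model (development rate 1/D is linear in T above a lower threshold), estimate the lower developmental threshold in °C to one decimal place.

13.3 °C

Linear rate model ⇒ the product D·(T − T_b) is constant across temperatures.
41.5·(18.7 − T_b) = 14.5·(28.8 − T_b)
T_b = (41.5·18.7 − 14.5·28.8) / (41.5 − 14.5) = 358.45 / 27.0 = 13.276 °C ≈ 13.3 °C.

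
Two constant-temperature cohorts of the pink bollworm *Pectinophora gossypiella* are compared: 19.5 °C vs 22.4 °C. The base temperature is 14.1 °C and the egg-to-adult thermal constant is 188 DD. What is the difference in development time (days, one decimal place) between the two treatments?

At 19.5 °C: 188 / (19.5 − 14.1) = 188 / 5.4 = 34.815 d.
At 22.4 °C: 188 / (22.4 − 14.1) = 188 / 8.3 = 22.651 d.
Difference = |34.815 − 22.651| = 12.164 ≈ 12.2 days.

12.2 days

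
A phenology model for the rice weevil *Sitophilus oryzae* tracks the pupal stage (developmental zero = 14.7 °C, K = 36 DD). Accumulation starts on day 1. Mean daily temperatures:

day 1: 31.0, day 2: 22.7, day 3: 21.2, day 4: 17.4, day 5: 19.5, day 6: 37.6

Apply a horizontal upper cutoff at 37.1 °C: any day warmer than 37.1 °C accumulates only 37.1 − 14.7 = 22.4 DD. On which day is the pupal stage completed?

day 5

Daily DD above 14.7 °C (capped at 22.4): 16.3, 8.0, 6.5, 2.7, 4.8, 22.4.
Cumulative: 16.3, 24.3, 30.8, 33.5, 38.3, 60.7.
The total first reaches 36 DD on day 5.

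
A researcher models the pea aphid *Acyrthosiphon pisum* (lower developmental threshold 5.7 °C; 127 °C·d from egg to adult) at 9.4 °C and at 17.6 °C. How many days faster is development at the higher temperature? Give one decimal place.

At 9.4 °C: 127 / (9.4 − 5.7) = 127 / 3.7 = 34.324 d.
At 17.6 °C: 127 / (17.6 − 5.7) = 127 / 11.9 = 10.672 d.
Difference = |34.324 − 10.672| = 23.652 ≈ 23.7 days.

23.7 days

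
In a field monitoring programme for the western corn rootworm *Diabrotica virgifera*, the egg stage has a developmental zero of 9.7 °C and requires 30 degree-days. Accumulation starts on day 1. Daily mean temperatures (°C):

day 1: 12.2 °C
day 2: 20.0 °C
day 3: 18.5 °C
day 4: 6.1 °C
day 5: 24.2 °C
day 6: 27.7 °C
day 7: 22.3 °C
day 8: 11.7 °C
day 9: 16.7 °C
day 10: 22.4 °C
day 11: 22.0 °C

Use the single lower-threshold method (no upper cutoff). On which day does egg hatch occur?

Daily DD above 9.7 °C: 2.5, 10.3, 8.8, 0.0, 14.5, 18.0, 12.6, 2.0, 7.0, 12.7, 12.3.
Cumulative: 2.5, 12.8, 21.6, 21.6, 36.1, 54.1, 66.7, 68.7, 75.7, 88.4, 100.7.
The total first reaches 30 DD on day 5.

day 5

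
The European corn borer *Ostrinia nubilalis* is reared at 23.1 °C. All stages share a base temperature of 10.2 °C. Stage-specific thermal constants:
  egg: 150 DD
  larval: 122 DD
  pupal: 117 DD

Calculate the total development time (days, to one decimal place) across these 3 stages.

Daily accumulation at 23.1 °C = 23.1 − 10.2 = 12.9 DD/day.
Total K = 150 + 122 + 117 = 389 DD.
Total duration = 389 / 12.9 = 30.155 ≈ 30.2 days.

30.2 days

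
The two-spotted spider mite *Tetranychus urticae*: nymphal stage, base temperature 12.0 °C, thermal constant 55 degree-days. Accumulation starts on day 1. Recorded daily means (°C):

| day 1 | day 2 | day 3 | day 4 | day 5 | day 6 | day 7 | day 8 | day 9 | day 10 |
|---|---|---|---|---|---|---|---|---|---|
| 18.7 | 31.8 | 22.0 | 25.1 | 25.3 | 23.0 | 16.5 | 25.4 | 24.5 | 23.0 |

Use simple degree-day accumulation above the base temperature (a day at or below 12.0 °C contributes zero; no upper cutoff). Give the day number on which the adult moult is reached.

Daily DD above 12.0 °C: 6.7, 19.8, 10.0, 13.1, 13.3, 11.0, 4.5, 13.4, 12.5, 11.0.
Cumulative: 6.7, 26.5, 36.5, 49.6, 62.9, 73.9, 78.4, 91.8, 104.3, 115.3.
The total first reaches 55 DD on day 5.

day 5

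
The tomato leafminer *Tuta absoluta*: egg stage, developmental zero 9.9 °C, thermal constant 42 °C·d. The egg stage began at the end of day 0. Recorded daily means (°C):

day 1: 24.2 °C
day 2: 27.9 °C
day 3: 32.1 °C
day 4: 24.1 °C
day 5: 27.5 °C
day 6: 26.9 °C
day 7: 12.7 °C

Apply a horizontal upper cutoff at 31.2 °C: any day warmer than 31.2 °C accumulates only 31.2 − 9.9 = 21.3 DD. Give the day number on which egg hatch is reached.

day 3

Daily DD above 9.9 °C (capped at 21.3): 14.3, 18.0, 21.3, 14.2, 17.6, 17.0, 2.8.
Cumulative: 14.3, 32.3, 53.6, 67.8, 85.4, 102.4, 105.2.
The total first reaches 42 DD on day 3.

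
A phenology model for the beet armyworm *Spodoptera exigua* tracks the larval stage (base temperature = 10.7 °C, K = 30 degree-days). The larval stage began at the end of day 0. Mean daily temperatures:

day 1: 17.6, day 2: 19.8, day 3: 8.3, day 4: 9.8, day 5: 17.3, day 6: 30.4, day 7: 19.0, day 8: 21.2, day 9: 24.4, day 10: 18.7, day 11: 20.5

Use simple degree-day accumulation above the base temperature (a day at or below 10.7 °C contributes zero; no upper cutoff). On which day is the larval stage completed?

day 6

Daily DD above 10.7 °C: 6.9, 9.1, 0.0, 0.0, 6.6, 19.7, 8.3, 10.5, 13.7, 8.0, 9.8.
Cumulative: 6.9, 16.0, 16.0, 16.0, 22.6, 42.3, 50.6, 61.1, 74.8, 82.8, 92.6.
The total first reaches 30 DD on day 6.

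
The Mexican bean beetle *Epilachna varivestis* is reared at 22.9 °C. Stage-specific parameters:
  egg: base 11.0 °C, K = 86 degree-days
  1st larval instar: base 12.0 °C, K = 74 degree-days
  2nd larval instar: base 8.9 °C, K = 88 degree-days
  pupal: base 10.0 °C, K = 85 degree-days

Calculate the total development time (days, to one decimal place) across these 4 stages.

26.9 days

egg: 86 / (22.9 − 11.0) = 86 / 11.9 = 7.227 d.
1st larval instar: 74 / (22.9 − 12.0) = 74 / 10.9 = 6.789 d.
2nd larval instar: 88 / (22.9 − 8.9) = 88 / 14.0 = 6.286 d.
pupal: 85 / (22.9 − 10.0) = 85 / 12.9 = 6.589 d.
Sum = 26.891 ≈ 26.9 days.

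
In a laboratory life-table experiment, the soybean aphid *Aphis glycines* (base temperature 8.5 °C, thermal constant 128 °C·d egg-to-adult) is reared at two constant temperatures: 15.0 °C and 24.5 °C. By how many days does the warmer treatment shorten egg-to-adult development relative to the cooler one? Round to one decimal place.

At 15.0 °C: 128 / (15.0 − 8.5) = 128 / 6.5 = 19.692 d.
At 24.5 °C: 128 / (24.5 − 8.5) = 128 / 16.0 = 8.000 d.
Difference = |19.692 − 8.000| = 11.692 ≈ 11.7 days.

11.7 days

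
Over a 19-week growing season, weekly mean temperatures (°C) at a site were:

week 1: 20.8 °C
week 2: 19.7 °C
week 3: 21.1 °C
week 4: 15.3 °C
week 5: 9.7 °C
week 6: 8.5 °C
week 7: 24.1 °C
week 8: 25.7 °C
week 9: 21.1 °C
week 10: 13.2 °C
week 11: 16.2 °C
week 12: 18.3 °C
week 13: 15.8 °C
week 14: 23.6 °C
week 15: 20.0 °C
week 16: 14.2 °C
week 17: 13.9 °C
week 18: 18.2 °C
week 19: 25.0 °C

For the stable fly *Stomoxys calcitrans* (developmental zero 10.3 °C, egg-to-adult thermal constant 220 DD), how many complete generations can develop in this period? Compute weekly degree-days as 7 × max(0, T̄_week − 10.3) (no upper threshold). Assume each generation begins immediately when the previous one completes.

Weekly DD (7 × max(0, T̄ − 10.3)): 73.5, 65.8, 75.6, 35.0, 0.0, 0.0, 96.6, 107.8, 75.6, 20.3, 41.3, 56.0, 38.5, 93.1, 67.9, 27.3, 25.2, 55.3, 102.9.
Season total = 1057.7 DD.
Complete generations = ⌊1057.7 / 220⌋ = 4.

4 generations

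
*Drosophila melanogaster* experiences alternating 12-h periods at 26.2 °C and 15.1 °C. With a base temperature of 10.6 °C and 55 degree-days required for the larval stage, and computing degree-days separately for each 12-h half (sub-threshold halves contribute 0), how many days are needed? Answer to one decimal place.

5.5 days

Day half: max(0, 26.2 − 10.6) × 0.5 = 15.6 × 0.5 = 7.80 DD.
Night half: max(0, 15.1 − 10.6) × 0.5 = 4.5 × 0.5 = 2.25 DD.
Per 24 h: 10.05 DD/day.
Duration = 55 / 10.05 = 5.473 ≈ 5.5 days.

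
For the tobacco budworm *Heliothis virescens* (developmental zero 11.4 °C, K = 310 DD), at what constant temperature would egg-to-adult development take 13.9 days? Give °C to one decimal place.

Required daily accumulation = 310 / 13.9 = 22.302 DD/day.
T = T_base + 22.302 = 11.4 + 22.302 = 33.702 ≈ 33.7 °C.

33.7 °C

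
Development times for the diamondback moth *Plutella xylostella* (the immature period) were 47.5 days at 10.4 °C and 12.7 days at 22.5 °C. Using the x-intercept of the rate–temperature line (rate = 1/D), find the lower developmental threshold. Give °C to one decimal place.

Linear rate model ⇒ the product D·(T − T_b) is constant across temperatures.
47.5·(10.4 − T_b) = 12.7·(22.5 − T_b)
T_b = (47.5·10.4 − 12.7·22.5) / (47.5 − 12.7) = 208.25 / 34.8 = 5.984 °C ≈ 6.0 °C.

6.0 °C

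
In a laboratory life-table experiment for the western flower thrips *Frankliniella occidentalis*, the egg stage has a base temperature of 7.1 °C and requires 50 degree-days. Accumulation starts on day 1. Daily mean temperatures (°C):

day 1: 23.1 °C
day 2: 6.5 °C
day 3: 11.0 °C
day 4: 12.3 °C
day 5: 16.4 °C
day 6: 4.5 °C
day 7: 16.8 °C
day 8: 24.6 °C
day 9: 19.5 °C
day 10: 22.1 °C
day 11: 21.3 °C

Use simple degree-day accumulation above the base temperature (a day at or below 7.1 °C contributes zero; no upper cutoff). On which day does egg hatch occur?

Daily DD above 7.1 °C: 16.0, 0.0, 3.9, 5.2, 9.3, 0.0, 9.7, 17.5, 12.4, 15.0, 14.2.
Cumulative: 16.0, 16.0, 19.9, 25.1, 34.4, 34.4, 44.1, 61.6, 74.0, 89.0, 103.2.
The total first reaches 50 DD on day 8.

day 8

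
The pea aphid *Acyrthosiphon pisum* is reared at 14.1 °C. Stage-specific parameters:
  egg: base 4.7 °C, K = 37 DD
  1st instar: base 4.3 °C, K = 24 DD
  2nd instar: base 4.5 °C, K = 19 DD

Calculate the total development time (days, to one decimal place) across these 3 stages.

8.4 days

egg: 37 / (14.1 − 4.7) = 37 / 9.4 = 3.936 d.
1st instar: 24 / (14.1 − 4.3) = 24 / 9.8 = 2.449 d.
2nd instar: 19 / (14.1 − 4.5) = 19 / 9.6 = 1.979 d.
Sum = 8.364 ≈ 8.4 days.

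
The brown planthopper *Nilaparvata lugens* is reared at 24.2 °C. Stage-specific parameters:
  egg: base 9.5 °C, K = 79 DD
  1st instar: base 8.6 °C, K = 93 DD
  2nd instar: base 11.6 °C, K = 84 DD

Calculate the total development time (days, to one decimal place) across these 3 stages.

egg: 79 / (24.2 − 9.5) = 79 / 14.7 = 5.374 d.
1st instar: 93 / (24.2 − 8.6) = 93 / 15.6 = 5.962 d.
2nd instar: 84 / (24.2 − 11.6) = 84 / 12.6 = 6.667 d.
Sum = 18.002 ≈ 18.0 days.

18.0 days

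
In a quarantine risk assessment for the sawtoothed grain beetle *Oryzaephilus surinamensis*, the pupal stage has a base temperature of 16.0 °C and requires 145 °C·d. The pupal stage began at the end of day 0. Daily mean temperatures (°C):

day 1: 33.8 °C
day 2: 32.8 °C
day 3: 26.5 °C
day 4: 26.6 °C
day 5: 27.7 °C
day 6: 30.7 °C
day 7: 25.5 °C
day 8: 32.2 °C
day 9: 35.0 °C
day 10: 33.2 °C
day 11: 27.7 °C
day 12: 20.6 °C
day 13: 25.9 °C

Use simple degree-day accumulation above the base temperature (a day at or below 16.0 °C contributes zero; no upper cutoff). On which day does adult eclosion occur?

Daily DD above 16.0 °C: 17.8, 16.8, 10.5, 10.6, 11.7, 14.7, 9.5, 16.2, 19.0, 17.2, 11.7, 4.6, 9.9.
Cumulative: 17.8, 34.6, 45.1, 55.7, 67.4, 82.1, 91.6, 107.8, 126.8, 144.0, 155.7, 160.3, 170.2.
The total first reaches 145 DD on day 11.

day 11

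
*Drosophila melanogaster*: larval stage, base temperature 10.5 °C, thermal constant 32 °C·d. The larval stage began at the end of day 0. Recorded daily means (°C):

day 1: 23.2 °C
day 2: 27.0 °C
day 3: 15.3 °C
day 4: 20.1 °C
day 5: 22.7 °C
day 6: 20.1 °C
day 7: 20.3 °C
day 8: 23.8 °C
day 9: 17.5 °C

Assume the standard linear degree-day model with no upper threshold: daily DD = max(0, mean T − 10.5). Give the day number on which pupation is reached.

Daily DD above 10.5 °C: 12.7, 16.5, 4.8, 9.6, 12.2, 9.6, 9.8, 13.3, 7.0.
Cumulative: 12.7, 29.2, 34.0, 43.6, 55.8, 65.4, 75.2, 88.5, 95.5.
The total first reaches 32 DD on day 3.

day 3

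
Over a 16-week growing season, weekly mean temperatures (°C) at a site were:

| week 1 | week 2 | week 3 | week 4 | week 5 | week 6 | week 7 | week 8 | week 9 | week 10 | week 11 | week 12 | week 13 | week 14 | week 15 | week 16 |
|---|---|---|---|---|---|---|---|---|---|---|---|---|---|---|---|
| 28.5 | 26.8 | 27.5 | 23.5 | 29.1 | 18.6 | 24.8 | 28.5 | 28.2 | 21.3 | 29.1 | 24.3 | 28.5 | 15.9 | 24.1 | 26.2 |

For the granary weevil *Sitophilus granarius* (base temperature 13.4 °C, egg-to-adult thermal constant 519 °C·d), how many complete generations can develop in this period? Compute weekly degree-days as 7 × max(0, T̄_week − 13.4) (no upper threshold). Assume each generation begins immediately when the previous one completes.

2 generations

Weekly DD (7 × max(0, T̄ − 13.4)): 105.7, 93.8, 98.7, 70.7, 109.9, 36.4, 79.8, 105.7, 103.6, 55.3, 109.9, 76.3, 105.7, 17.5, 74.9, 89.6.
Season total = 1333.5 DD.
Complete generations = ⌊1333.5 / 519⌋ = 2.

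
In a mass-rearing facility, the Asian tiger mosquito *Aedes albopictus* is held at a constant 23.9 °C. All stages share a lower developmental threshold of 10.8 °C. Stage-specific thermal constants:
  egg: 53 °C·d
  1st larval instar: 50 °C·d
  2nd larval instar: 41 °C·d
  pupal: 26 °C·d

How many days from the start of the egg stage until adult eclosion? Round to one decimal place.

Daily accumulation at 23.9 °C = 23.9 − 10.8 = 13.1 DD/day.
Total K = 53 + 50 + 41 + 26 = 170 DD.
Total duration = 170 / 13.1 = 12.977 ≈ 13.0 days.

13.0 days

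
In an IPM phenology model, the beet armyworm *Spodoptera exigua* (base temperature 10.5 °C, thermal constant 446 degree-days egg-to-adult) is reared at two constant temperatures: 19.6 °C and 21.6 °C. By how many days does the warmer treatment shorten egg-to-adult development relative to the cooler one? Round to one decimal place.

8.8 days

At 19.6 °C: 446 / (19.6 − 10.5) = 446 / 9.1 = 49.011 d.
At 21.6 °C: 446 / (21.6 − 10.5) = 446 / 11.1 = 40.180 d.
Difference = |49.011 − 40.180| = 8.831 ≈ 8.8 days.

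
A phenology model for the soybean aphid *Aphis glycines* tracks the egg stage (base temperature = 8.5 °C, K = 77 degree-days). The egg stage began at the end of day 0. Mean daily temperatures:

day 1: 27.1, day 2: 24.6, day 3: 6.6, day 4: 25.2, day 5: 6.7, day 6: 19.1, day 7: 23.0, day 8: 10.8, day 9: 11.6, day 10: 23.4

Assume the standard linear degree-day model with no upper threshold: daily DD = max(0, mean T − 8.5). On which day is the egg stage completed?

day 8

Daily DD above 8.5 °C: 18.6, 16.1, 0.0, 16.7, 0.0, 10.6, 14.5, 2.3, 3.1, 14.9.
Cumulative: 18.6, 34.7, 34.7, 51.4, 51.4, 62.0, 76.5, 78.8, 81.9, 96.8.
The total first reaches 77 DD on day 8.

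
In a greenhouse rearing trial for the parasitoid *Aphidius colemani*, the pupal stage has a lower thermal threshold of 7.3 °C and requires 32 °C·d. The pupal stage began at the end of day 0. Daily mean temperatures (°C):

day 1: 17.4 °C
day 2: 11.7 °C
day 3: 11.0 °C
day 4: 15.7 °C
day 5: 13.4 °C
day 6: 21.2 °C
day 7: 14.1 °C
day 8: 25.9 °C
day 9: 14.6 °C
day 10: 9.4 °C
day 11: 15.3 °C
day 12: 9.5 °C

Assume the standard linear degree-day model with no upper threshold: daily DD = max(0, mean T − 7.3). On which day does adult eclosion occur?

day 5

Daily DD above 7.3 °C: 10.1, 4.4, 3.7, 8.4, 6.1, 13.9, 6.8, 18.6, 7.3, 2.1, 8.0, 2.2.
Cumulative: 10.1, 14.5, 18.2, 26.6, 32.7, 46.6, 53.4, 72.0, 79.3, 81.4, 89.4, 91.6.
The total first reaches 32 DD on day 5.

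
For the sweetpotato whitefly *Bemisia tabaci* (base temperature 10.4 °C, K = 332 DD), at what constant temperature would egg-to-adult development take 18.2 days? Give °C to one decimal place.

Required daily accumulation = 332 / 18.2 = 18.242 DD/day.
T = T_base + 18.242 = 10.4 + 18.242 = 28.642 ≈ 28.6 °C.

28.6 °C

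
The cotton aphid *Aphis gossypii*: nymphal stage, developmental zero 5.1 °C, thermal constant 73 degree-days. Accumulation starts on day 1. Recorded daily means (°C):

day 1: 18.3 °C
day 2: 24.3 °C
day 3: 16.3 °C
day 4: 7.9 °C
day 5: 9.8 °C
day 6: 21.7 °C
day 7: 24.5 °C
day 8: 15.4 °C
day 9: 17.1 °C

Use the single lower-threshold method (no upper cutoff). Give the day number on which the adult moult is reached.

Daily DD above 5.1 °C: 13.2, 19.2, 11.2, 2.8, 4.7, 16.6, 19.4, 10.3, 12.0.
Cumulative: 13.2, 32.4, 43.6, 46.4, 51.1, 67.7, 87.1, 97.4, 109.4.
The total first reaches 73 DD on day 7.

day 7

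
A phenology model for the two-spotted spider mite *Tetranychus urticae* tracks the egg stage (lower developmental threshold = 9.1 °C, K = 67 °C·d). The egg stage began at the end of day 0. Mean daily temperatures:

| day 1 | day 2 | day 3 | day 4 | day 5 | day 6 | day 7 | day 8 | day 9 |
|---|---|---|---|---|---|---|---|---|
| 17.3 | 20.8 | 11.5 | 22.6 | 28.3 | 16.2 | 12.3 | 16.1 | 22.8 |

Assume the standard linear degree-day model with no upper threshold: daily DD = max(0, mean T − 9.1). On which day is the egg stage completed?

Daily DD above 9.1 °C: 8.2, 11.7, 2.4, 13.5, 19.2, 7.1, 3.2, 7.0, 13.7.
Cumulative: 8.2, 19.9, 22.3, 35.8, 55.0, 62.1, 65.3, 72.3, 86.0.
The total first reaches 67 DD on day 8.

day 8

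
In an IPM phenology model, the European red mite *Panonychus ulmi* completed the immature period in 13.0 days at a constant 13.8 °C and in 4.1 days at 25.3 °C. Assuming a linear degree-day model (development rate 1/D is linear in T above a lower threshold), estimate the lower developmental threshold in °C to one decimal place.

8.5 °C

Linear rate model ⇒ the product D·(T − T_b) is constant across temperatures.
13.0·(13.8 − T_b) = 4.1·(25.3 − T_b)
T_b = (13.0·13.8 − 4.1·25.3) / (13.0 − 4.1) = 75.67 / 8.9 = 8.502 °C ≈ 8.5 °C.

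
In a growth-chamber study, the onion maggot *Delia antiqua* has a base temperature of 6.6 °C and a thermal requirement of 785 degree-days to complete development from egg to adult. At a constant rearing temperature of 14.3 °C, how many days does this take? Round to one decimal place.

Daily accumulation = 14.3 − 6.6 = 7.7 DD/day.
Duration = 785 / 7.7 = 101.948 ≈ 101.9 days.

101.9 days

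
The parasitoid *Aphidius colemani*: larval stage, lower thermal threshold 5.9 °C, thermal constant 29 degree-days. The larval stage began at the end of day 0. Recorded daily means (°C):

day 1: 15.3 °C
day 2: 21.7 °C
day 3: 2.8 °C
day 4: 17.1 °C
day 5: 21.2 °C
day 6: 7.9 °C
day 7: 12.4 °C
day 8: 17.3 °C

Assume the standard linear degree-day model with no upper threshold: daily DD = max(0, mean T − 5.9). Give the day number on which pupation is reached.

Daily DD above 5.9 °C: 9.4, 15.8, 0.0, 11.2, 15.3, 2.0, 6.5, 11.4.
Cumulative: 9.4, 25.2, 25.2, 36.4, 51.7, 53.7, 60.2, 71.6.
The total first reaches 29 DD on day 4.

day 4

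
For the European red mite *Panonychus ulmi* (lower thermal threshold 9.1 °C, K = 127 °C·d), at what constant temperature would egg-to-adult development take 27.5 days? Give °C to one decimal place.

Required daily accumulation = 127 / 27.5 = 4.618 DD/day.
T = T_base + 4.618 = 9.1 + 4.618 = 13.718 ≈ 13.7 °C.

13.7 °C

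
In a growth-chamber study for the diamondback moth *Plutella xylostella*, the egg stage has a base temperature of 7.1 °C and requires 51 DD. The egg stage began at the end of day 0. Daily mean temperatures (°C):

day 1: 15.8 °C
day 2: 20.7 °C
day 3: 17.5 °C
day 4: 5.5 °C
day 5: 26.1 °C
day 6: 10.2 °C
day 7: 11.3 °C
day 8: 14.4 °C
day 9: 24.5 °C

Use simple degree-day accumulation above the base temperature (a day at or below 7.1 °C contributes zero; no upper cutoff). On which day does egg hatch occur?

day 5

Daily DD above 7.1 °C: 8.7, 13.6, 10.4, 0.0, 19.0, 3.1, 4.2, 7.3, 17.4.
Cumulative: 8.7, 22.3, 32.7, 32.7, 51.7, 54.8, 59.0, 66.3, 83.7.
The total first reaches 51 DD on day 5.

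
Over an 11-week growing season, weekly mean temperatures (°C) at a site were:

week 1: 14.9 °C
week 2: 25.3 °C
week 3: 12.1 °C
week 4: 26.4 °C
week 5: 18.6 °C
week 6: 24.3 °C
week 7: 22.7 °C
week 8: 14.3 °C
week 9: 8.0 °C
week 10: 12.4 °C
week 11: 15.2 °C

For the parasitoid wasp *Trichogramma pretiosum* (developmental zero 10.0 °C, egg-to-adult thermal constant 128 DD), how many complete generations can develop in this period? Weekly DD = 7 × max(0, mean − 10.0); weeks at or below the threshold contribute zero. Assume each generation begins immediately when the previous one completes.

Weekly DD (7 × max(0, T̄ − 10.0)): 34.3, 107.1, 14.7, 114.8, 60.2, 100.1, 88.9, 30.1, 0.0, 16.8, 36.4.
Season total = 603.4 DD.
Complete generations = ⌊603.4 / 128⌋ = 4.

4 generations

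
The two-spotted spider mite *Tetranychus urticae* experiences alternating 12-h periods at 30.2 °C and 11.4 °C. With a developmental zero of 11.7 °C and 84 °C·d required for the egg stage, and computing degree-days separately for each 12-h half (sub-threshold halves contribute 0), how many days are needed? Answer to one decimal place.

Day half: max(0, 30.2 − 11.7) × 0.5 = 18.5 × 0.5 = 9.25 DD.
Night half: max(0, 11.4 − 11.7) × 0.5 = 0.0 × 0.5 = 0.00 DD.
Per 24 h: 9.25 DD/day.
Duration = 84 / 9.25 = 9.081 ≈ 9.1 days.

9.1 days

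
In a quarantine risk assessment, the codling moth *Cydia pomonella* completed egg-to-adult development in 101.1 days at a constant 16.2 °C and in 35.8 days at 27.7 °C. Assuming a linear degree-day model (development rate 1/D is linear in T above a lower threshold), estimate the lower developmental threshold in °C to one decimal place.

9.9 °C

Linear rate model ⇒ the product D·(T − T_b) is constant across temperatures.
101.1·(16.2 − T_b) = 35.8·(27.7 − T_b)
T_b = (101.1·16.2 − 35.8·27.7) / (101.1 − 35.8) = 646.16 / 65.3 = 9.895 °C ≈ 9.9 °C.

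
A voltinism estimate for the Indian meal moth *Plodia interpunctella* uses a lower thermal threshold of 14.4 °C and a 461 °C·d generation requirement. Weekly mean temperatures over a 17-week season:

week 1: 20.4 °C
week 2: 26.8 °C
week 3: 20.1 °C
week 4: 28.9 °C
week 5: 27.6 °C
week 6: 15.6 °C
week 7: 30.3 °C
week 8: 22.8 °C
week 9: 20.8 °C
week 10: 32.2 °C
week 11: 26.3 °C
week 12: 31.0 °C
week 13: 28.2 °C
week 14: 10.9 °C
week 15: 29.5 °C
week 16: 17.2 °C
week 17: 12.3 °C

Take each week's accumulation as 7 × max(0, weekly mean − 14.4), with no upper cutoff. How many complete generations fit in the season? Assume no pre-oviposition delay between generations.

2 generations

Weekly DD (7 × max(0, T̄ − 14.4)): 42.0, 86.8, 39.9, 101.5, 92.4, 8.4, 111.3, 58.8, 44.8, 124.6, 83.3, 116.2, 96.6, 0.0, 105.7, 19.6, 0.0.
Season total = 1131.9 DD.
Complete generations = ⌊1131.9 / 461⌋ = 2.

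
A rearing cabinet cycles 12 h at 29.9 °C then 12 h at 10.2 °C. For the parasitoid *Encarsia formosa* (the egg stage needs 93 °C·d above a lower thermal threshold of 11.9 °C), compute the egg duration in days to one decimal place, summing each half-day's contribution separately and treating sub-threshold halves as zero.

Day half: max(0, 29.9 − 11.9) × 0.5 = 18.0 × 0.5 = 9.00 DD.
Night half: max(0, 10.2 − 11.9) × 0.5 = 0.0 × 0.5 = 0.00 DD.
Per 24 h: 9.00 DD/day.
Duration = 93 / 9.00 = 10.333 ≈ 10.3 days.

10.3 days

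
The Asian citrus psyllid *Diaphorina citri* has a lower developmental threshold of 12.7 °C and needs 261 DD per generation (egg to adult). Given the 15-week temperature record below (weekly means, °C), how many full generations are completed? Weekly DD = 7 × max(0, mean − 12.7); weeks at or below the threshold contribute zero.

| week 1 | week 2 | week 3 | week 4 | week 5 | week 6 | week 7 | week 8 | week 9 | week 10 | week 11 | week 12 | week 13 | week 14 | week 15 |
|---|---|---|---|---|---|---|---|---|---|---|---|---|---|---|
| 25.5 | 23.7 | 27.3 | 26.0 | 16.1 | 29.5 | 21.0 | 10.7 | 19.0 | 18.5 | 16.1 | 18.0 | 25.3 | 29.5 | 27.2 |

3 generations

Weekly DD (7 × max(0, T̄ − 12.7)): 89.6, 77.0, 102.2, 93.1, 23.8, 117.6, 58.1, 0.0, 44.1, 40.6, 23.8, 37.1, 88.2, 117.6, 101.5.
Season total = 1014.3 DD.
Complete generations = ⌊1014.3 / 261⌋ = 3.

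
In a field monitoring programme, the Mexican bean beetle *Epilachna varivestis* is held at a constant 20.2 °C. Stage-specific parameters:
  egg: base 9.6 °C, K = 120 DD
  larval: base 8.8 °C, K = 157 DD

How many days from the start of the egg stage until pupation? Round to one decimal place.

egg: 120 / (20.2 − 9.6) = 120 / 10.6 = 11.321 d.
larval: 157 / (20.2 − 8.8) = 157 / 11.4 = 13.772 d.
Sum = 25.093 ≈ 25.1 days.

25.1 days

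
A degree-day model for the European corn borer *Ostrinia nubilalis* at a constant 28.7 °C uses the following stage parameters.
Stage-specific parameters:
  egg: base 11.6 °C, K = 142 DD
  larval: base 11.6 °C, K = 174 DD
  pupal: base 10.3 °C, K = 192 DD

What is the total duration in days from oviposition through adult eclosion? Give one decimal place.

28.9 days

egg: 142 / (28.7 − 11.6) = 142 / 17.1 = 8.304 d.
larval: 174 / (28.7 − 11.6) = 174 / 17.1 = 10.175 d.
pupal: 192 / (28.7 − 10.3) = 192 / 18.4 = 10.435 d.
Sum = 28.914 ≈ 28.9 days.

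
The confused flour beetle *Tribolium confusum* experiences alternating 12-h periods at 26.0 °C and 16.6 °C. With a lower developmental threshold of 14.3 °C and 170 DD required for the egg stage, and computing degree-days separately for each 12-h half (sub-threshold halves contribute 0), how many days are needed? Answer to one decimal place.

Day half: max(0, 26.0 − 14.3) × 0.5 = 11.7 × 0.5 = 5.85 DD.
Night half: max(0, 16.6 − 14.3) × 0.5 = 2.3 × 0.5 = 1.15 DD.
Per 24 h: 7.00 DD/day.
Duration = 170 / 7.00 = 24.286 ≈ 24.3 days.

24.3 days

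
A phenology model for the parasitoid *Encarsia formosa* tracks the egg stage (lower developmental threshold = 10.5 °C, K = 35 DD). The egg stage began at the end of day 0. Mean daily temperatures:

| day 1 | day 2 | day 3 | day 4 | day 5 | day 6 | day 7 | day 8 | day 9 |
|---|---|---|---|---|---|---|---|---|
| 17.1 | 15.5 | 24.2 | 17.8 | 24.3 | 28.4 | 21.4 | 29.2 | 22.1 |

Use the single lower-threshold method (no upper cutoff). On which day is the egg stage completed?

day 5

Daily DD above 10.5 °C: 6.6, 5.0, 13.7, 7.3, 13.8, 17.9, 10.9, 18.7, 11.6.
Cumulative: 6.6, 11.6, 25.3, 32.6, 46.4, 64.3, 75.2, 93.9, 105.5.
The total first reaches 35 DD on day 5.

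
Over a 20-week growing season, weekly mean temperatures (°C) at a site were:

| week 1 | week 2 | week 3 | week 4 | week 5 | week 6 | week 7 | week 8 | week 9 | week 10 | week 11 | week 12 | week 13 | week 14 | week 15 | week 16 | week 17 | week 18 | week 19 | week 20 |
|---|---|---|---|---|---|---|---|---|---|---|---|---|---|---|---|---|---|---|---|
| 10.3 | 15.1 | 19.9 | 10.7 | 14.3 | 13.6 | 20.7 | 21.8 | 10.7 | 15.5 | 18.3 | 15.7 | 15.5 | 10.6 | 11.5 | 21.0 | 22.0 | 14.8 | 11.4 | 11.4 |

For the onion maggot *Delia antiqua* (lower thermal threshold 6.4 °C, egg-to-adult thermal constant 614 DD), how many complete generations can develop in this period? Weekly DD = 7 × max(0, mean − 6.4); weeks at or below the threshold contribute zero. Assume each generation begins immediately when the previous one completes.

2 generations

Weekly DD (7 × max(0, T̄ − 6.4)): 27.3, 60.9, 94.5, 30.1, 55.3, 50.4, 100.1, 107.8, 30.1, 63.7, 83.3, 65.1, 63.7, 29.4, 35.7, 102.2, 109.2, 58.8, 35.0, 35.0.
Season total = 1237.6 DD.
Complete generations = ⌊1237.6 / 614⌋ = 2.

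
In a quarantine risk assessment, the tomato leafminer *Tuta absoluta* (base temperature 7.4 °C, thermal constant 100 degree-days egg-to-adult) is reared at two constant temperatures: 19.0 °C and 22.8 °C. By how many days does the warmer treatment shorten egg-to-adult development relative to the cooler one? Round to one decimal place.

2.1 days

At 19.0 °C: 100 / (19.0 − 7.4) = 100 / 11.6 = 8.621 d.
At 22.8 °C: 100 / (22.8 − 7.4) = 100 / 15.4 = 6.494 d.
Difference = |8.621 − 6.494| = 2.127 ≈ 2.1 days.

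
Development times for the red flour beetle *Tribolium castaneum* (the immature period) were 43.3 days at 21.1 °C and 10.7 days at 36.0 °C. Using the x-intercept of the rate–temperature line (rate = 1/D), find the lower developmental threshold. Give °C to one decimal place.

16.2 °C

Under the model K = D·(T − T_b), so D₁·(T₁ − T_b) = D₂·(T₂ − T_b).
43.3·(21.1 − T_b) = 10.7·(36.0 − T_b)
T_b = (43.3·21.1 − 10.7·36.0) / (43.3 − 10.7) = 528.43 / 32.6 = 16.210 °C ≈ 16.2 °C.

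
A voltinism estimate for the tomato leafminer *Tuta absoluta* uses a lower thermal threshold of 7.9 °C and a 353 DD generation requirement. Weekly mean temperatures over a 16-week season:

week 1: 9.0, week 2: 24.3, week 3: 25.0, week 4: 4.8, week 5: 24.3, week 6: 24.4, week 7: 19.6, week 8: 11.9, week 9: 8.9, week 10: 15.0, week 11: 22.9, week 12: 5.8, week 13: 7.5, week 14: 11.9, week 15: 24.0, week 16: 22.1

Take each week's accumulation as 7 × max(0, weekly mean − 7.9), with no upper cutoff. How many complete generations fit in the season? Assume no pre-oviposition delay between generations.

2 generations

Weekly DD (7 × max(0, T̄ − 7.9)): 7.7, 114.8, 119.7, 0.0, 114.8, 115.5, 81.9, 28.0, 7.0, 49.7, 105.0, 0.0, 0.0, 28.0, 112.7, 99.4.
Season total = 984.2 DD.
Complete generations = ⌊984.2 / 353⌋ = 2.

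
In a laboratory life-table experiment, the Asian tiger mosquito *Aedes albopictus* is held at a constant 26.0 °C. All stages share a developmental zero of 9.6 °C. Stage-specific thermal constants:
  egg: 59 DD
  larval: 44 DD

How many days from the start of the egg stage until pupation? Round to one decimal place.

6.3 days

Daily accumulation at 26.0 °C = 26.0 − 9.6 = 16.4 DD/day.
Total K = 59 + 44 = 103 DD.
Total duration = 103 / 16.4 = 6.280 ≈ 6.3 days.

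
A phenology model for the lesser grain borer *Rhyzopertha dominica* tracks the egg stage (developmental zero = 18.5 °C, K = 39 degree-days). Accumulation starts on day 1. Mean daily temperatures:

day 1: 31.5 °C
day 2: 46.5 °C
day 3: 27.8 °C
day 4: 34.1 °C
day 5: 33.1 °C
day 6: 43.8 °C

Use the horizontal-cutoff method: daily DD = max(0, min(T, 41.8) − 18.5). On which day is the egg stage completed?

day 3

Daily DD above 18.5 °C (capped at 23.3): 13.0, 23.3, 9.3, 15.6, 14.6, 23.3.
Cumulative: 13.0, 36.3, 45.6, 61.2, 75.8, 99.1.
The total first reaches 39 DD on day 3.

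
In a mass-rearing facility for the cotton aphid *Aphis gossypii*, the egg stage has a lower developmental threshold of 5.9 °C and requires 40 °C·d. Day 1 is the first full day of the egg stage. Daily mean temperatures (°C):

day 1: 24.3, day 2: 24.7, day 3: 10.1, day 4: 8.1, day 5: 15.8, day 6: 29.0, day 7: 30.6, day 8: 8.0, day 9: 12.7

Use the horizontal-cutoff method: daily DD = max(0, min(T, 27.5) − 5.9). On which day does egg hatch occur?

Daily DD above 5.9 °C (capped at 21.6): 18.4, 18.8, 4.2, 2.2, 9.9, 21.6, 21.6, 2.1, 6.8.
Cumulative: 18.4, 37.2, 41.4, 43.6, 53.5, 75.1, 96.7, 98.8, 105.6.
The total first reaches 40 DD on day 3.

day 3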